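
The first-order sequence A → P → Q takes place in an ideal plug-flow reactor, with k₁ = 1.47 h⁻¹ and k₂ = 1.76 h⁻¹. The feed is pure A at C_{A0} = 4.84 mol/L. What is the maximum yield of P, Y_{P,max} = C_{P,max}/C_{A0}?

0.335

Evaluating C_P at τ_opt = ln(k₂/k₁)/(k₂−k₁) gives C_{P,max}/C_{A0} = (k₁/k₂)^[k₂/(k₂−k₁)].
= (1.47/1.76)^(1.76/(1.76−1.47)) = (0.8352)^(6.069) = 0.3353.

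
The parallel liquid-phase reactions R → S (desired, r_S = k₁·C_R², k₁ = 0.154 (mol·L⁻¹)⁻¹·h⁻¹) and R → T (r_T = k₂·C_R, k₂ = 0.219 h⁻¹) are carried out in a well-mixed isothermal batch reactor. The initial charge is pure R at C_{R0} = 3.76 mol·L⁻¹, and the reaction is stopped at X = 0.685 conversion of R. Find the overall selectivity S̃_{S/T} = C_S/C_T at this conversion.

C_R = C_{R0}(1−X) = 1.184 mol·L⁻¹.
Along a PFR/batch, dC_T/dC_R = −r_T/(r_S+r_T) = −k₂/(k₂+k₁·C_R).
Integrating from C_{R0} to C_R: C_T = (0.219/0.154)·ln[(0.219+0.154·3.76)/(0.219+0.154·1.18)] = 1.422·ln(0.7980/0.4014) = 0.9773 mol·L⁻¹.
Then C_S = (C_{R0}−C_R) − C_T = 2.576 − 0.9773 = 1.598 mol·L⁻¹.
S̃_{S/T} = C_S/C_T = 1.598/0.9773 = 1.64.

1.64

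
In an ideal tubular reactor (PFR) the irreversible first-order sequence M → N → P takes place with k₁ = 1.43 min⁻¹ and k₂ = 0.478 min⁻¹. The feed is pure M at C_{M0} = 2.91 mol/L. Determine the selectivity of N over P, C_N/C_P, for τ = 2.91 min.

The intermediate concentration in a first-order A→B→C sequence is C_N = k₁C_{M0}(e^(−k₁τ) − e^(−k₂τ))/(k₂−k₁).
e^(−k₁τ) = e^(−1.43×2.91) = e^(−4.161) = 0.01559; e^(−k₂τ) = e^(−1.391) = 0.2488.
C_N = 1.43×2.91/(0.478−1.43) × (0.01559−0.2488) = (-4.371)×(-0.2332) = 1.020 mol/L.
C_M = C_{M0}e^(−k₁τ) = 0.04536 mol/L, so C_P = C_{M0}−C_M−C_N = 1.845 mol/L; C_N/C_P = 0.553.

0.553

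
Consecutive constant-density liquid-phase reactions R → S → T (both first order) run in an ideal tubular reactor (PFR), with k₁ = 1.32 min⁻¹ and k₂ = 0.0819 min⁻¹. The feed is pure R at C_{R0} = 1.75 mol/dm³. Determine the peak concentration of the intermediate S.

1.46 mol/dm³

At the optimum, C_{S,max}/C_{R0} = (k₁/k₂)^[k₂/(k₂−k₁)].
= (1.32/0.0819)^(0.0819/(0.0819−1.32)) = (16.12)^(-0.06615) = 0.8320.
C_{S,max} = 0.8320×1.75 = 1.46 mol/dm³.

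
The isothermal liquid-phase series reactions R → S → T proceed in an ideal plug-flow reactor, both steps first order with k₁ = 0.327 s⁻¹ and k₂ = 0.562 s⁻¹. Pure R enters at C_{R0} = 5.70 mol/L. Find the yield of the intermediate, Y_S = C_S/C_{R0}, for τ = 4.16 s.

Solving the coupled first-order balances gives C_S(τ) = [k₁/(k₂−k₁)]·C_{R0}·(e^(−k₁τ) − e^(−k₂τ)).
e^(−k₁τ) = e^(−0.327×4.16) = e^(−1.360) = 0.2566; e^(−k₂τ) = e^(−2.338) = 0.09653.
C_S = 0.327×5.70/(0.562−0.327) × (0.2566−0.09653) = 7.931×0.1601 = 1.269 mol/L.
Y_S = C_S/C_{R0} = 1.269/5.70 = 0.223.

0.223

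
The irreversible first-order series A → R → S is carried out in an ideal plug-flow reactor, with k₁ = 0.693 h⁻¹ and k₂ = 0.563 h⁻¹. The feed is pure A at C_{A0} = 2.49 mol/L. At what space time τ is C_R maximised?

1.60 h

For first-order series the maximum of C_R occurs at τ_opt = ln(k₂/k₁)/(k₂−k₁).
= ln(0.563/0.693)/(0.563−0.693) = ln(0.8124)/-0.1300 = -0.2078/-0.1300 = 1.60 h.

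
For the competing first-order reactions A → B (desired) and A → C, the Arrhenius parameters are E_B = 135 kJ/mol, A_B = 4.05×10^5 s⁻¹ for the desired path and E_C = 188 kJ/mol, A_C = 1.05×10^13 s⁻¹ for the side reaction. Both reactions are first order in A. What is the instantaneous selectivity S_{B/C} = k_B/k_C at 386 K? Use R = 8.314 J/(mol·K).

With equal orders, S_{B/C} = k_B/k_C = (A_B/A_C)·exp[(E_C−E_B)/(RT)].
(E_C−E_B)/(RT) = (188−135)×10³/(8.314×386) = 53000/3209 = 16.51.
k_B/k_C = (4.05×10^5/1.05×10^13)·exp(16.51) = 3.857×10^-8 × 1.487×10^7 = 0.574.
Since E_B < E_C, lowering the temperature improves selectivity toward B.

0.574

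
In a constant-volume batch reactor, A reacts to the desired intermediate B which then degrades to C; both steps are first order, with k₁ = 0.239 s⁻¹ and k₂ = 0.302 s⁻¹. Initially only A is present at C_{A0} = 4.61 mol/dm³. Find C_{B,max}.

1.50 mol/dm³

At the optimum, C_{B,max}/C_{A0} = (k₁/k₂)^[k₂/(k₂−k₁)].
= (0.239/0.302)^(0.302/(0.302−0.239)) = (0.7914)^(4.794) = 0.3258.
C_{B,max} = 0.3258×4.61 = 1.50 mol/dm³.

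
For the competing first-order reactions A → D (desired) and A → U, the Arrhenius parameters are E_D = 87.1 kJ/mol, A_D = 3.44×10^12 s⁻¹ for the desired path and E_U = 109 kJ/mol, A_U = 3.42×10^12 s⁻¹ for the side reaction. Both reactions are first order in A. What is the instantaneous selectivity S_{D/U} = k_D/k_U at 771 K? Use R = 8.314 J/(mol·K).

30.6

k_D/k_U = (A_D/A_U)·exp[−(E_D−E_U)/(RT)] = (A_D/A_U)·exp[(E_U−E_D)/(RT)].
(E_U−E_D)/(RT) = (109−87.1)×10³/(8.314×771) = 21900/6410 = 3.416.
k_D/k_U = (3.44×10^12/3.42×10^12)·exp(3.416) = 1.006 × 30.46 = 30.6.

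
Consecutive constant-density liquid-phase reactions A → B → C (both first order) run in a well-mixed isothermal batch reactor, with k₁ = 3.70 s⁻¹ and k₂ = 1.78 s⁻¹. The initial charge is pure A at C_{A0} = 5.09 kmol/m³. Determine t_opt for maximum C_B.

0.381 s

The intermediate peaks when r₁ = r₂, i.e. k₁e^(−k₁t) = k₂e^(−k₂t), giving t_opt = ln(k₂/k₁)/(k₂−k₁).
= ln(1.78/3.70)/(1.78−3.70) = ln(0.4811)/-1.920 = -0.7317/-1.920 = 0.381 s.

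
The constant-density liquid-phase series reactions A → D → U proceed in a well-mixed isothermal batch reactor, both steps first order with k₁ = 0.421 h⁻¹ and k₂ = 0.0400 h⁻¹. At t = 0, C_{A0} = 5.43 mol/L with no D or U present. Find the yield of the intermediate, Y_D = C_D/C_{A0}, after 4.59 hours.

0.760

The intermediate concentration in a first-order A→B→C sequence is C_D = k₁C_{A0}(e^(−k₁t) − e^(−k₂t))/(k₂−k₁).
e^(−k₁t) = e^(−0.421×4.59) = e^(−1.932) = 0.1448; e^(−k₂t) = e^(−0.1836) = 0.8323.
C_D = 0.421×5.43/(0.0400−0.421) × (0.1448−0.8323) = (-6.000)×(-0.6875) = 4.125 mol/L.
Y_D = C_D/C_{A0} = 4.125/5.43 = 0.760.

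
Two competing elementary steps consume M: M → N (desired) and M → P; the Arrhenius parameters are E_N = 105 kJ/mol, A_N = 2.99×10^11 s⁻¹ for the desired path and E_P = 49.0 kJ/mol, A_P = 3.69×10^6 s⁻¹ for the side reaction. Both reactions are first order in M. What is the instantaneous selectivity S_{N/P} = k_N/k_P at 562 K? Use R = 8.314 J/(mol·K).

0.505

With equal orders, S_{N/P} = k_N/k_P = (A_N/A_P)·exp[(E_P−E_N)/(RT)].
(E_P−E_N)/(RT) = (49.0−105)×10³/(8.314×562) = -56000/4672 = -11.99.
k_N/k_P = (2.99×10^11/3.69×10^6)·exp(-11.99) = 81030 × 6.236×10^-6 = 0.505.
Since E_N > E_P, raising the temperature improves selectivity toward N.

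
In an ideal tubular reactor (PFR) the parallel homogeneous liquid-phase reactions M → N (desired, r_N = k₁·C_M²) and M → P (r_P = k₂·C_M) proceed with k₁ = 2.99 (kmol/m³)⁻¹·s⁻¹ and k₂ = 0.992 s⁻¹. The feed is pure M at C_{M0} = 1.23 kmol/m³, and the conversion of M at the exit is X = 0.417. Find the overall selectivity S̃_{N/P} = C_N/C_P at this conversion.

2.88

C_M = C_{M0}(1−X) = 0.7171 kmol/m³.
Along a PFR/batch, dC_P/dC_M = −r_P/(r_N+r_P) = −k₂/(k₂+k₁·C_M).
Integrating from C_{M0} to C_M: C_P = (0.992/2.99)·ln[(0.992+2.99·1.23)/(0.992+2.99·0.717)] = 0.3318·ln(4.670/3.136) = 0.1321 kmol/m³.
Then C_N = (C_{M0}−C_M) − C_P = 0.5129 − 0.1321 = 0.3808 kmol/m³.
S̃_{N/P} = C_N/C_P = 0.3808/0.1321 = 2.88.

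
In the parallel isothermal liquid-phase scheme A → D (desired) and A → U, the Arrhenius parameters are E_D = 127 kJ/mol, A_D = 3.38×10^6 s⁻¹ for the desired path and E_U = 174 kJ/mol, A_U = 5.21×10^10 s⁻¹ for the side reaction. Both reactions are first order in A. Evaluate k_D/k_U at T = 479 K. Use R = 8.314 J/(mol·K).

8.66

Since both paths have the same order in A, the concentration cancels and S_{D/U} = k_D/k_U = (A_D/A_U)·exp[(E_U−E_D)/(RT)].
(E_U−E_D)/(RT) = (174−127)×10³/(8.314×479) = 47000/3982 = 11.80.
k_D/k_U = (3.38×10^6/5.21×10^10)·exp(11.80) = 6.488×10^-5 × 1.335×10^5 = 8.66.
Since E_D < E_U, lowering the temperature improves selectivity toward D.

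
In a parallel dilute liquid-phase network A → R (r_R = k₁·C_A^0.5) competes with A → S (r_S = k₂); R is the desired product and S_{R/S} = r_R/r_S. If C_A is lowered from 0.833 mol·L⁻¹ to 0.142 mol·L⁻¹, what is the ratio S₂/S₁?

0.413

S_{R/S} = (k₁/k₂)·C_A^0.5, so S₂/S₁ = (C_{A,2}/C_{A,1})^0.5.
= (0.142/0.833)^0.5 = (0.1705)^0.5 = 0.413.
Selectivity toward R falls as C_A falls — high-concentration operation is favoured.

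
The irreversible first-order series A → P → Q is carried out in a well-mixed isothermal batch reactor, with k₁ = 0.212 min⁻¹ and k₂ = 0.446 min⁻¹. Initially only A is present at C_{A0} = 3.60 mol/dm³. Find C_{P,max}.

For a first-order series the maximum intermediate yield is C_{P,max}/C_{A0} = (k₁/k₂)^[k₂/(k₂−k₁)].
= (0.212/0.446)^(0.446/(0.446−0.212)) = (0.4753)^(1.906) = 0.2423.
C_{P,max} = 0.2423×3.60 = 0.872 mol/dm³.

0.872 mol/dm³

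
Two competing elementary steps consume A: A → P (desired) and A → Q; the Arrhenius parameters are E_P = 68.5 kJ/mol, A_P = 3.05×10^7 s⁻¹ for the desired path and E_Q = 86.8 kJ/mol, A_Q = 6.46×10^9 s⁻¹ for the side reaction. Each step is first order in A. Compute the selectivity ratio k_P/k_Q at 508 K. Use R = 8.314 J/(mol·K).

0.360

k_P/k_Q = (A_P/A_Q)·exp[−(E_P−E_Q)/(RT)] = (A_P/A_Q)·exp[(E_Q−E_P)/(RT)].
(E_Q−E_P)/(RT) = (86.8−68.5)×10³/(8.314×508) = 18300/4224 = 4.333.
k_P/k_Q = (3.05×10^7/6.46×10^9)·exp(4.333) = 0.004721 × 76.16 = 0.360.
Since E_P < E_Q, lowering the temperature improves selectivity toward P.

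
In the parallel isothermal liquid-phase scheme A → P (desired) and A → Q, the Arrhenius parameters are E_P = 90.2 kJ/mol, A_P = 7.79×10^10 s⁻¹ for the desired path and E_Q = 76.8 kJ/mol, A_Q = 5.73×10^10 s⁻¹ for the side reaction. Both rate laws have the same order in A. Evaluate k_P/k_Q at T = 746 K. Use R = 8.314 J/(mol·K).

With equal orders, S_{P/Q} = k_P/k_Q = (A_P/A_Q)·exp[(E_Q−E_P)/(RT)].
(E_Q−E_P)/(RT) = (76.8−90.2)×10³/(8.314×746) = -13400/6202 = -2.161.
k_P/k_Q = (7.79×10^10/5.73×10^10)·exp(-2.161) = 1.360 × 0.1153 = 0.157.
Since E_P > E_Q, raising the temperature improves selectivity toward P.

0.157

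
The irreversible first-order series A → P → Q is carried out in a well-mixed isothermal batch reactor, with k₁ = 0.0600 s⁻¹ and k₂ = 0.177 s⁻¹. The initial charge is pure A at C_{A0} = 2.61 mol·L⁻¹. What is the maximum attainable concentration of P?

0.508 mol·L⁻¹

At the optimum, C_{P,max}/C_{A0} = (k₁/k₂)^[k₂/(k₂−k₁)].
= (0.0600/0.177)^(0.177/(0.177−0.0600)) = (0.3390)^(1.513) = 0.1946.
C_{P,max} = 0.1946×2.61 = 0.508 mol·L⁻¹.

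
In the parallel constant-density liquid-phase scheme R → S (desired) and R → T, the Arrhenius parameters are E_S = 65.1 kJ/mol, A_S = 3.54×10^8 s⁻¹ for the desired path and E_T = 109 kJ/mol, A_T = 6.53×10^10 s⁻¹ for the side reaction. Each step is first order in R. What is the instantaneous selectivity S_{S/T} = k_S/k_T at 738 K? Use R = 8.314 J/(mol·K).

With equal orders, S_{S/T} = k_S/k_T = (A_S/A_T)·exp[(E_T−E_S)/(RT)].
(E_T−E_S)/(RT) = (109−65.1)×10³/(8.314×738) = 43900/6136 = 7.155.
k_S/k_T = (3.54×10^8/6.53×10^10)·exp(7.155) = 0.005421 × 1280 = 6.94.

6.94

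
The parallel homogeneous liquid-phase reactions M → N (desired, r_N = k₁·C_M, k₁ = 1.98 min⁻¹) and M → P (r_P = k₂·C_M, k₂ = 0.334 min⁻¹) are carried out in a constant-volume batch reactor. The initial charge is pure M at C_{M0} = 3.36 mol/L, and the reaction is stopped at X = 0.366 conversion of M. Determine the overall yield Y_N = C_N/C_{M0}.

0.313

C_M = C_{M0}(1−X) = 2.130 mol/L.
Both paths are first order in M, so the instantaneous fraction to N is constant: dC_N/d(−C_M) = k₁/(k₁+k₂) = 0.8557.
C_N = 0.8557·(C_{M0}−C_M) = 0.8557×1.230 = 1.05 mol/L.
Y_N = C_N/C_{M0} = 1.052/3.36 = 0.313.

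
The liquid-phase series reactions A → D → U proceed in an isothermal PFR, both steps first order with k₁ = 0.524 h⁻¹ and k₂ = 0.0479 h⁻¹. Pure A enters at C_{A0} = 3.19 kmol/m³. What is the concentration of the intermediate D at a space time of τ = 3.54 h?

For first-order series with pure A initially, C_D(τ) = k₁C_{A0}/(k₂−k₁)·(e^(−k₁τ) − e^(−k₂τ)).
e^(−k₁τ) = e^(−0.524×3.54) = e^(−1.855) = 0.1565; e^(−k₂τ) = e^(−0.1696) = 0.8440.
C_D = 0.524×3.19/(0.0479−0.524) × (0.1565−0.8440) = (-3.511)×(-0.6876) = 2.414 kmol/m³.

2.41 kmol/m³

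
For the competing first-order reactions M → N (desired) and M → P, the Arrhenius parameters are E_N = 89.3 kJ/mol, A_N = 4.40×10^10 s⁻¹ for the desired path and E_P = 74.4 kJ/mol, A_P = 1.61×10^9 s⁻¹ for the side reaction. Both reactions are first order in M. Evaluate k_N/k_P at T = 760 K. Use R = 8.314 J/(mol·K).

2.59

k_N/k_P = (A_N/A_P)·exp[−(E_N−E_P)/(RT)] = (A_N/A_P)·exp[(E_P−E_N)/(RT)].
(E_P−E_N)/(RT) = (74.4−89.3)×10³/(8.314×760) = -14900/6319 = -2.358.
k_N/k_P = (4.40×10^10/1.61×10^9)·exp(-2.358) = 27.33 × 0.09460 = 2.59.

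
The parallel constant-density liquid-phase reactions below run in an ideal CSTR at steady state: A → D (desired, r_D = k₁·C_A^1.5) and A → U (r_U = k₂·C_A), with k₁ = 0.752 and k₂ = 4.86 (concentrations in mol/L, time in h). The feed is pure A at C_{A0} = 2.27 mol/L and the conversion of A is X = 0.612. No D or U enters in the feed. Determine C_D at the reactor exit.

Exit C_A = C_{A0}(1−X) = 2.27×0.388 = 0.8808 mol/L.
In a CSTR the entire volume is at exit conditions, so r_D = 0.752×0.8808^1.5 = 0.6216 and r_U = 4.86×0.8808 = 4.280.
Fraction of consumed A going to D: r_D/(r_D+r_U) = 0.1268.
C_D = 0.1268·C_{A0}·X = 0.1268×2.27×0.612 = 0.176 mol/L.

0.176 mol/L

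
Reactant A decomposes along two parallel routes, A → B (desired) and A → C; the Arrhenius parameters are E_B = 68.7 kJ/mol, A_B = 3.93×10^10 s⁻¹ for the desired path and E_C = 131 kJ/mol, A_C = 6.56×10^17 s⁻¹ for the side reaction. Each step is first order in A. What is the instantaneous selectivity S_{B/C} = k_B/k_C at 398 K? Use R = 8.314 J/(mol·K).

With equal orders, S_{B/C} = k_B/k_C = (A_B/A_C)·exp[(E_C−E_B)/(RT)].
(E_C−E_B)/(RT) = (131−68.7)×10³/(8.314×398) = 62300/3309 = 18.83.
k_B/k_C = (3.93×10^10/6.56×10^17)·exp(18.83) = 5.991×10^-8 × 1.502×10^8 = 9.00.
Since E_B < E_C, lowering the temperature improves selectivity toward B.

9.00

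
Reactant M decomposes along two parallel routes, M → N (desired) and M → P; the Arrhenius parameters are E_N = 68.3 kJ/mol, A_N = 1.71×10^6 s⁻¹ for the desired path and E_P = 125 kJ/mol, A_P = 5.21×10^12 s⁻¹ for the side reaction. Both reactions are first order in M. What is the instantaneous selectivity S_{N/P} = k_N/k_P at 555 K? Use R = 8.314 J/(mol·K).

0.0712

Since both paths have the same order in M, the concentration cancels and S_{N/P} = k_N/k_P = (A_N/A_P)·exp[(E_P−E_N)/(RT)].
(E_P−E_N)/(RT) = (125−68.3)×10³/(8.314×555) = 56700/4614 = 12.29.
k_N/k_P = (1.71×10^6/5.21×10^12)·exp(12.29) = 3.282×10^-7 × 2.171×10^5 = 0.0712.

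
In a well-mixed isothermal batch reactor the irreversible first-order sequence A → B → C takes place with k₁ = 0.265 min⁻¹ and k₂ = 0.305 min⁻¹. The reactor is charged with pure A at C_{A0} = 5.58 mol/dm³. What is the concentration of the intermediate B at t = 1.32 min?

Solving the coupled first-order balances gives C_B(t) = [k₁/(k₂−k₁)]·C_{A0}·(e^(−k₁t) − e^(−k₂t)).
e^(−k₁t) = e^(−0.265×1.32) = e^(−0.3498) = 0.7048; e^(−k₂t) = e^(−0.4026) = 0.6686.
C_B = 0.265×5.58/(0.305−0.265) × (0.7048−0.6686) = 36.97×0.03625 = 1.340 mol/dm³.

1.34 mol/dm³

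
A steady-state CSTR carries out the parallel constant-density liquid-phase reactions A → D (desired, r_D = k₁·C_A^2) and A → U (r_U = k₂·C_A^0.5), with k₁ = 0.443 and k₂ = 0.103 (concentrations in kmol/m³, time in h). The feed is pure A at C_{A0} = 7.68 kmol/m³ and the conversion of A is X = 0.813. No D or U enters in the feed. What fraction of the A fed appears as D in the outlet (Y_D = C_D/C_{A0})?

Exit C_A = C_{A0}(1−X) = 7.68×0.187 = 1.436 kmol/m³.
A CSTR operates uniformly at the exit composition, giving r_D = 0.9137 and r_U = 0.1234 (each k·C_A^n at C_A = 1.436).
Fraction of consumed A going to D: r_D/(r_D+r_U) = 0.8810.
C_D = 0.8810·C_{A0}·X = 0.8810×7.68×0.813 = 5.50 kmol/m³; Y_D = C_D/C_{A0} = 0.716.

0.716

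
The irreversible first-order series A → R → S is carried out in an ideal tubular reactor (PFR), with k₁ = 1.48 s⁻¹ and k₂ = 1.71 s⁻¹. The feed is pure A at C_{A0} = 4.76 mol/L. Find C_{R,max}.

1.63 mol/L

At the optimum, C_{R,max}/C_{A0} = (k₁/k₂)^[k₂/(k₂−k₁)].
= (1.48/1.71)^(1.71/(1.71−1.48)) = (0.8655)^(7.435) = 0.3417.
C_{R,max} = 0.3417×4.76 = 1.63 mol/L.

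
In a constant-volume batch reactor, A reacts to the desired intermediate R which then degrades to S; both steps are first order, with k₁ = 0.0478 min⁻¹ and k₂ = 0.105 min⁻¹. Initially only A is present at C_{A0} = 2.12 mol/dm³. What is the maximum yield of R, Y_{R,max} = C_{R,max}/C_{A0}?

Evaluating C_R at t_opt = ln(k₂/k₁)/(k₂−k₁) gives C_{R,max}/C_{A0} = (k₁/k₂)^[k₂/(k₂−k₁)].
= (0.0478/0.105)^(0.105/(0.105−0.0478)) = (0.4552)^(1.836) = 0.2359.

0.236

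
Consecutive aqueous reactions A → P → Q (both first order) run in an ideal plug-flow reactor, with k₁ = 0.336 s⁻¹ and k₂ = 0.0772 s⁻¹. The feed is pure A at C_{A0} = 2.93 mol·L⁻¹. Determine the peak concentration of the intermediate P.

For a first-order series the maximum intermediate yield is C_{P,max}/C_{A0} = (k₁/k₂)^[k₂/(k₂−k₁)].
= (0.336/0.0772)^(0.0772/(0.0772−0.336)) = (4.352)^(-0.2983) = 0.6449.
C_{P,max} = 0.6449×2.93 = 1.89 mol·L⁻¹.

1.89 mol·L⁻¹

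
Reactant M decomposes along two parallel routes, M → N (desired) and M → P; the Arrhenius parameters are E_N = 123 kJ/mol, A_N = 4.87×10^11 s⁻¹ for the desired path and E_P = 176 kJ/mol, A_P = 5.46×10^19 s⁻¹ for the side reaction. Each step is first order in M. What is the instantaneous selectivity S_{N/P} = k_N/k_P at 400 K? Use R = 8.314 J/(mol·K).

k_N/k_P = (A_N/A_P)·exp[−(E_N−E_P)/(RT)] = (A_N/A_P)·exp[(E_P−E_N)/(RT)].
(E_P−E_N)/(RT) = (176−123)×10³/(8.314×400) = 53000/3326 = 15.94.
k_N/k_P = (4.87×10^11/5.46×10^19)·exp(15.94) = 8.919×10^-9 × 8.343×10^6 = 0.0744.
Since E_N < E_P, lowering the temperature improves selectivity toward N.

0.0744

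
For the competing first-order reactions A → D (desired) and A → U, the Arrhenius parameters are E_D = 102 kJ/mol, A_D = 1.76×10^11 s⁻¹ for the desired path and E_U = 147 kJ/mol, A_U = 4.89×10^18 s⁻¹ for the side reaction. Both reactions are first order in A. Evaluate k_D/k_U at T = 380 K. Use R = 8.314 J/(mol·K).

0.0552

k_D/k_U = (A_D/A_U)·exp[−(E_D−E_U)/(RT)] = (A_D/A_U)·exp[(E_U−E_D)/(RT)].
(E_U−E_D)/(RT) = (147−102)×10³/(8.314×380) = 45000/3159 = 14.24.
k_D/k_U = (1.76×10^11/4.89×10^18)·exp(14.24) = 3.599×10^-8 × 1.534×10^6 = 0.0552.
Since E_D < E_U, lowering the temperature improves selectivity toward D.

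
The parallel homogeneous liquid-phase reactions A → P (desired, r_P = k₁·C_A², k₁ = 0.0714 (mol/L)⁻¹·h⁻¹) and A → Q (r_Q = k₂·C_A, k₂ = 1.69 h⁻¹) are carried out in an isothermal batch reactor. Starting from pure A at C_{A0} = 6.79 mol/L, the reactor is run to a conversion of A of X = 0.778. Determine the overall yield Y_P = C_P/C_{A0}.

C_A = C_{A0}(1−X) = 1.507 mol/L.
Along a PFR/batch, dC_Q/dC_A = −r_Q/(r_P+r_Q) = −k₂/(k₂+k₁·C_A).
Integrating from C_{A0} to C_A: C_Q = (1.69/0.0714)·ln[(1.69+0.0714·6.79)/(1.69+0.0714·1.51)] = 23.67·ln(2.175/1.798) = 4.508 mol/L.
Then C_P = (C_{A0}−C_A) − C_Q = 5.283 − 4.508 = 0.7742 mol/L.
Y_P = C_P/C_{A0} = 0.7742/6.79 = 0.114.

0.114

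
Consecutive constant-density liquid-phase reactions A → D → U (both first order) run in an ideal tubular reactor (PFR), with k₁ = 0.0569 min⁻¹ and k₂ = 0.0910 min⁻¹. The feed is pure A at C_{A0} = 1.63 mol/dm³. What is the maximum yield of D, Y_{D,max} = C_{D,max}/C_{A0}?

0.286

At the optimum, C_{D,max}/C_{A0} = (k₁/k₂)^[k₂/(k₂−k₁)].
= (0.0569/0.0910)^(0.0910/(0.0910−0.0569)) = (0.6253)^(2.669) = 0.2856.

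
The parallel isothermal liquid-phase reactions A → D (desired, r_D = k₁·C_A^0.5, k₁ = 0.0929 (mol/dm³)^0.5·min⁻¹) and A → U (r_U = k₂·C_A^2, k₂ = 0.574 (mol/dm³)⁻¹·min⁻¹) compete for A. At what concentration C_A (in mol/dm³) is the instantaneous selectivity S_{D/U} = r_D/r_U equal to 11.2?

S_{D/U} = (k₁/k₂)·C_A^-1.5 ⇒ C_A = (S·k₂/k₁)^(1/(-1.5)).
= (11.2×0.574/0.0929)^(-0.6667) = (69.20)^(-0.6667) = 0.0593 mol/dm³.

0.0593 mol/dm³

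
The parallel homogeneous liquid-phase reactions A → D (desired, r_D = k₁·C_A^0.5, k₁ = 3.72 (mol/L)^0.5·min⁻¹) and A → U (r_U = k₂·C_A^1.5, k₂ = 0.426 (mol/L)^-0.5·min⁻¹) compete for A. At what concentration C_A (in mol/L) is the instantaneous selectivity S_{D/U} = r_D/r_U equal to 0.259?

S_{D/U} = (k₁/k₂)·C_A⁻¹ ⇒ C_A = (S·k₂/k₁)^(-1).
= (0.259×0.426/3.72)^(-1) = (0.02966)^(-1) = 33.7 mol/L.

33.7 mol/L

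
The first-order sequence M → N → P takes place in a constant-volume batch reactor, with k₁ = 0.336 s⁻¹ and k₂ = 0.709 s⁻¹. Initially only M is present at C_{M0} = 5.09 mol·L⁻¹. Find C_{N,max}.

Evaluating C_N at t_opt = ln(k₂/k₁)/(k₂−k₁) gives C_{N,max}/C_{M0} = (k₁/k₂)^[k₂/(k₂−k₁)].
= (0.336/0.709)^(0.709/(0.709−0.336)) = (0.4739)^(1.901) = 0.2419.
C_{N,max} = 0.2419×5.09 = 1.23 mol·L⁻¹.

1.23 mol·L⁻¹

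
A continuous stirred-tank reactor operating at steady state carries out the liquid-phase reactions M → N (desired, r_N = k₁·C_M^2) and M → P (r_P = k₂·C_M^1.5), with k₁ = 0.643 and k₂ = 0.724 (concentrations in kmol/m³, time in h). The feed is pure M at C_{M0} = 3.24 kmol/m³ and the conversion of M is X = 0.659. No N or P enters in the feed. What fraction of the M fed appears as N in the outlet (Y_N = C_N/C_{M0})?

0.318

Exit C_M = C_{M0}(1−X) = 3.24×0.341 = 1.105 kmol/m³.
Rates in a CSTR are evaluated at the outlet concentration: r_N = 0.643×1.105^2 = 0.7849, r_P = 0.724×1.105^1.5 = 0.8408.
Fraction of consumed M going to N: r_N/(r_N+r_P) = 0.4828.
C_N = 0.4828·C_{M0}·X = 0.4828×3.24×0.659 = 1.03 kmol/m³; Y_N = C_N/C_{M0} = 0.318.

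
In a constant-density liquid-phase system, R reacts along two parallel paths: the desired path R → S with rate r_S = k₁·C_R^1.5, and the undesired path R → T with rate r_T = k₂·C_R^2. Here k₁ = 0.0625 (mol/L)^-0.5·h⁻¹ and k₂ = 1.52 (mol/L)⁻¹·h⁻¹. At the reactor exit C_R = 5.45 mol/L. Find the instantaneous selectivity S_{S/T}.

0.0176

S_{S/T} = r_S/r_T = (k₁·C_R^1.5)/(k₂·C_R^2) = (k₁/k₂)·C_R^-0.5.
= (0.0625×5.450^1.5) / (1.52×5.450^2) = 0.7952/45.15 = 0.0176.
The undesired path is higher order in R, so low C_R (CSTR or dilute feed) favours S.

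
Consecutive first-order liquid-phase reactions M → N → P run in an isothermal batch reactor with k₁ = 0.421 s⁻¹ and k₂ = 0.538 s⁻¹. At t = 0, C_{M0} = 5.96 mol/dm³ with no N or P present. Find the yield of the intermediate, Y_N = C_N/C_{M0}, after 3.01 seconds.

For first-order series with pure M initially, C_N(t) = k₁C_{M0}/(k₂−k₁)·(e^(−k₁t) − e^(−k₂t)).
e^(−k₁t) = e^(−0.421×3.01) = e^(−1.267) = 0.2816; e^(−k₂t) = e^(−1.619) = 0.1980.
C_N = 0.421×5.96/(0.538−0.421) × (0.2816−0.1980) = 21.45×0.08359 = 1.793 mol/dm³.
Y_N = C_N/C_{M0} = 1.793/5.96 = 0.301.

0.301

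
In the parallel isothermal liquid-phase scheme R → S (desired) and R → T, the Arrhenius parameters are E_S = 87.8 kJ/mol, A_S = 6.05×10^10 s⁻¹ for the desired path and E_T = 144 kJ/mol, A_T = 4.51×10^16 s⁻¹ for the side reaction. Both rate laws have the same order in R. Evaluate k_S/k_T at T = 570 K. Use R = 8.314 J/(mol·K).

0.190

Since both paths have the same order in R, the concentration cancels and S_{S/T} = k_S/k_T = (A_S/A_T)·exp[(E_T−E_S)/(RT)].
(E_T−E_S)/(RT) = (144−87.8)×10³/(8.314×570) = 56200/4739 = 11.86.
k_S/k_T = (6.05×10^10/4.51×10^16)·exp(11.86) = 1.341×10^-6 × 1.414×10^5 = 0.190.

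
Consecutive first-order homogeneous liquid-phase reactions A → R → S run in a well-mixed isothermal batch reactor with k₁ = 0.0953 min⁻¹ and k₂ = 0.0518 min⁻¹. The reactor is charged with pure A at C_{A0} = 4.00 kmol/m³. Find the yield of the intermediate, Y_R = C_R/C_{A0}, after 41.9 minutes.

Solving the coupled first-order balances gives C_R(t) = [k₁/(k₂−k₁)]·C_{A0}·(e^(−k₁t) − e^(−k₂t)).
e^(−k₁t) = e^(−0.0953×41.9) = e^(−3.993) = 0.01844; e^(−k₂t) = e^(−2.170) = 0.1141.
C_R = 0.0953×4.00/(0.0518−0.0953) × (0.01844−0.1141) = (-8.763)×(-0.09569) = 0.8385 kmol/m³.
Y_R = C_R/C_{A0} = 0.8385/4.00 = 0.210.

0.210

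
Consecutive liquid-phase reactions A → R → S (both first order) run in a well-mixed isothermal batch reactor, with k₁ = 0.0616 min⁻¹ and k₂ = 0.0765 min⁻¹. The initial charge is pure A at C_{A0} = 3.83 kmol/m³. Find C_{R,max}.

For a first-order series the maximum intermediate yield is C_{R,max}/C_{A0} = (k₁/k₂)^[k₂/(k₂−k₁)].
= (0.0616/0.0765)^(0.0765/(0.0765−0.0616)) = (0.8052)^(5.134) = 0.3288.
C_{R,max} = 0.3288×3.83 = 1.26 kmol/m³.

1.26 kmol/m³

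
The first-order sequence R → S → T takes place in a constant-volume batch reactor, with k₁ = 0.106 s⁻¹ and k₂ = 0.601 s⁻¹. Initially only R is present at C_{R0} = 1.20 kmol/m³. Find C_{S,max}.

Evaluating C_S at t_opt = ln(k₂/k₁)/(k₂−k₁) gives C_{S,max}/C_{R0} = (k₁/k₂)^[k₂/(k₂−k₁)].
= (0.106/0.601)^(0.601/(0.601−0.106)) = (0.1764)^(1.214) = 0.1216.
C_{S,max} = 0.1216×1.20 = 0.146 kmol/m³.

0.146 kmol/m³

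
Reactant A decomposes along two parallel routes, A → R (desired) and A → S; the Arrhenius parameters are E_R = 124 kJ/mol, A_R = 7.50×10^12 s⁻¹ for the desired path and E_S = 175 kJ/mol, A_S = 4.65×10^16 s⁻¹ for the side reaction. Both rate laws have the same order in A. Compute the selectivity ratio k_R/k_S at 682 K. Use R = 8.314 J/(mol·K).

k_R/k_S = (A_R/A_S)·exp[−(E_R−E_S)/(RT)] = (A_R/A_S)·exp[(E_S−E_R)/(RT)].
(E_S−E_R)/(RT) = (175−124)×10³/(8.314×682) = 51000/5670 = 8.994.
k_R/k_S = (7.50×10^12/4.65×10^16)·exp(8.994) = 1.613×10^-4 × 8058 = 1.30.
Since E_R < E_S, lowering the temperature improves selectivity toward R.

1.30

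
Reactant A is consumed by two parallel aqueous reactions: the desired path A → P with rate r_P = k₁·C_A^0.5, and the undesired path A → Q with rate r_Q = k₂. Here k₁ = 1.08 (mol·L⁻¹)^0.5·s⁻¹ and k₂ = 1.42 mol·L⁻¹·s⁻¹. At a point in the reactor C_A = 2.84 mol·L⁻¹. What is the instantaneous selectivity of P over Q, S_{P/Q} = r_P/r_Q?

S_{P/Q} = r_P/r_Q = (k₁·C_A^0.5)/(k₂) = (k₁/k₂)·C_A^0.5.
= (1.08×2.840^0.5) / (1.42) = 1.820/1.420 = 1.28.

1.28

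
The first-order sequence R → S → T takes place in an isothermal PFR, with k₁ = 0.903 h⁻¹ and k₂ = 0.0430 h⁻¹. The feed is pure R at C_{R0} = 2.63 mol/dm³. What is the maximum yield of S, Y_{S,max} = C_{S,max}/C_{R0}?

0.859

For a first-order series the maximum intermediate yield is C_{S,max}/C_{R0} = (k₁/k₂)^[k₂/(k₂−k₁)].
= (0.903/0.0430)^(0.0430/(0.0430−0.903)) = (21.00)^(-0.05000) = 0.8588.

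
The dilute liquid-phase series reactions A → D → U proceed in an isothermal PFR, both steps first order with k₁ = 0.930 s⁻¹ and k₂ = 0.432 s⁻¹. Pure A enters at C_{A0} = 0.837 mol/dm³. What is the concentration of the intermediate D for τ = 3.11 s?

0.321 mol/dm³

For first-order series with pure A initially, C_D(τ) = k₁C_{A0}/(k₂−k₁)·(e^(−k₁τ) − e^(−k₂τ)).
e^(−k₁τ) = e^(−0.930×3.11) = e^(−2.892) = 0.05545; e^(−k₂τ) = e^(−1.344) = 0.2609.
C_D = 0.930×0.837/(0.432−0.930) × (0.05545−0.2609) = (-1.563)×(-0.2055) = 0.3212 mol/dm³.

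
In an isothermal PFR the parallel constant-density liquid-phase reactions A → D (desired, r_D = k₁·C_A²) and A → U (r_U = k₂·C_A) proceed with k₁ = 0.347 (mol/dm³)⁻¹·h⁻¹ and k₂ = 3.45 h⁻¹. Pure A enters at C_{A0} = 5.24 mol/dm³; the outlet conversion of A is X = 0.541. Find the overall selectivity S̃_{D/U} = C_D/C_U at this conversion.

0.380

C_A = C_{A0}(1−X) = 2.405 mol/dm³.
Along a PFR/batch, dC_U/dC_A = −r_U/(r_D+r_U) = −k₂/(k₂+k₁·C_A).
Integrating from C_{A0} to C_A: C_U = (3.45/0.347)·ln[(3.45+0.347·5.24)/(3.45+0.347·2.41)] = 9.942·ln(5.268/4.285) = 2.055 mol/dm³.
Then C_D = (C_{A0}−C_A) − C_U = 2.835 − 2.055 = 0.7800 mol/dm³.
S̃_{D/U} = C_D/C_U = 0.7800/2.055 = 0.380.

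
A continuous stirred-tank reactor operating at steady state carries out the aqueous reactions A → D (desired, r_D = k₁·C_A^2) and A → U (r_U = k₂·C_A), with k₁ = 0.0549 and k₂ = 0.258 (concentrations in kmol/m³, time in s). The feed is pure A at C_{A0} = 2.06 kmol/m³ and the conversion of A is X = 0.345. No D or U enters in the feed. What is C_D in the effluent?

0.159 kmol/m³

Exit C_A = C_{A0}(1−X) = 2.06×0.655 = 1.349 kmol/m³.
In a CSTR the entire volume is at exit conditions, so r_D = 0.0549×1.349^2 = 0.09995 and r_U = 0.258×1.349 = 0.3481.
Fraction of consumed A going to D: r_D/(r_D+r_U) = 0.2231.
C_D = 0.2231·C_{A0}·X = 0.2231×2.06×0.345 = 0.159 kmol/m³.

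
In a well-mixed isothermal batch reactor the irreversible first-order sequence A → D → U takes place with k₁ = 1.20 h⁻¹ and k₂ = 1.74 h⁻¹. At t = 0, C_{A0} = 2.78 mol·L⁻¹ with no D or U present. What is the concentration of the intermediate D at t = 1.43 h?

0.598 mol·L⁻¹

Solving the coupled first-order balances gives C_D(t) = [k₁/(k₂−k₁)]·C_{A0}·(e^(−k₁t) − e^(−k₂t)).
e^(−k₁t) = e^(−1.20×1.43) = e^(−1.716) = 0.1798; e^(−k₂t) = e^(−2.488) = 0.08306.
C_D = 1.20×2.78/(1.74−1.20) × (0.1798−0.08306) = 6.178×0.09672 = 0.5975 mol·L⁻¹.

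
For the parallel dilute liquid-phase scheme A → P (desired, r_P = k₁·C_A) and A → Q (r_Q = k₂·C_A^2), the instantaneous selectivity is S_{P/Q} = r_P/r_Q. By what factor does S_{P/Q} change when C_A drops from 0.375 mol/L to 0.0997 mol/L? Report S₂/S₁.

S_{P/Q} = (k₁/k₂)·C_A⁻¹, so S₂/S₁ = (C_{A,2}/C_{A,1})⁻¹.
= 0.375/0.0997 = 3.76.

3.76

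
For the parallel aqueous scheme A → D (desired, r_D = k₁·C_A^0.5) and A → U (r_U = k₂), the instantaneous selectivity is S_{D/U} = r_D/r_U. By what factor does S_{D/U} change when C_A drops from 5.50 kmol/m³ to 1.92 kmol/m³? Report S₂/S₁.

S_{D/U} = (k₁/k₂)·C_A^0.5, so S₂/S₁ = (C_{A,2}/C_{A,1})^0.5.
= (1.92/5.50)^0.5 = (0.3491)^0.5 = 0.591.

0.591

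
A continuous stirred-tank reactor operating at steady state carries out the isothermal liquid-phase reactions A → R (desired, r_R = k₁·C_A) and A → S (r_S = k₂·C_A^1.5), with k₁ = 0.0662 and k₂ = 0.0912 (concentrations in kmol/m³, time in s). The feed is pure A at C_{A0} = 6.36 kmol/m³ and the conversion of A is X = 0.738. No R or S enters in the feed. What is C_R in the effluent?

Exit C_A = C_{A0}(1−X) = 6.36×0.262 = 1.666 kmol/m³.
A CSTR operates uniformly at the exit composition, giving r_R = 0.1103 and r_S = 0.1962 (each k·C_A^n at C_A = 1.666).
Fraction of consumed A going to R: r_R/(r_R+r_S) = 0.3599.
C_R = 0.3599·C_{A0}·X = 0.3599×6.36×0.738 = 1.69 kmol/m³.

1.69 kmol/m³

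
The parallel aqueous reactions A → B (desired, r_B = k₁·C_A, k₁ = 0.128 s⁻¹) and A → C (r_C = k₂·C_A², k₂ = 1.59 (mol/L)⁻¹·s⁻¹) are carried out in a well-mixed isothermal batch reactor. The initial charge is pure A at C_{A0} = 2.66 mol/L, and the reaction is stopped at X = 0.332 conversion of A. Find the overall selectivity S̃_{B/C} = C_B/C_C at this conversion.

C_A = C_{A0}(1−X) = 1.777 mol/L.
Along a PFR/batch, dC_B/dC_A = −r_B/(r_B+r_C) = −k₁/(k₁+k₂·C_A).
Integrating from C_{A0} to C_A: C_B = (0.128/1.59)·ln[(0.128+1.59·2.66)/(0.128+1.59·1.78)] = 0.08050·ln(4.357/2.953) = 0.03131 mol/L.
C_C = (C_{A0}−C_A)−C_B = 0.8518 mol/L; S̃_{B/C} = 0.03131/0.8518 = 0.0368.

0.0368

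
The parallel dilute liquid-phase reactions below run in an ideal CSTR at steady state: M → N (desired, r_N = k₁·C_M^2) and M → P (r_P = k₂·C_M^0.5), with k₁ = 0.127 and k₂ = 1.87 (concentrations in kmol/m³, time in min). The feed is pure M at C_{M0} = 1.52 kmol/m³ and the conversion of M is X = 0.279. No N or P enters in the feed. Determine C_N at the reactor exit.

Exit C_M = C_{M0}(1−X) = 1.52×0.721 = 1.096 kmol/m³.
In a CSTR the entire volume is at exit conditions, so r_N = 0.127×1.096^2 = 0.1525 and r_P = 1.87×1.096^0.5 = 1.958.
Fraction of consumed M going to N: r_N/(r_N+r_P) = 0.07228.
C_N = 0.07228·C_{M0}·X = 0.07228×1.52×0.279 = 0.0307 kmol/m³.

0.0307 kmol/m³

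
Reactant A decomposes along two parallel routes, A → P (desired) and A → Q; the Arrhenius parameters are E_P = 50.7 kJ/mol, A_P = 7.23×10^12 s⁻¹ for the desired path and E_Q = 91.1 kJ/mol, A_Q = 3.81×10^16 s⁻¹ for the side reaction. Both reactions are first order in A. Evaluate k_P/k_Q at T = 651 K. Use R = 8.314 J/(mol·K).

0.331

k_P/k_Q = (A_P/A_Q)·exp[−(E_P−E_Q)/(RT)] = (A_P/A_Q)·exp[(E_Q−E_P)/(RT)].
(E_Q−E_P)/(RT) = (91.1−50.7)×10³/(8.314×651) = 40400/5412 = 7.464.
k_P/k_Q = (7.23×10^12/3.81×10^16)·exp(7.464) = 1.898×10^-4 × 1745 = 0.331.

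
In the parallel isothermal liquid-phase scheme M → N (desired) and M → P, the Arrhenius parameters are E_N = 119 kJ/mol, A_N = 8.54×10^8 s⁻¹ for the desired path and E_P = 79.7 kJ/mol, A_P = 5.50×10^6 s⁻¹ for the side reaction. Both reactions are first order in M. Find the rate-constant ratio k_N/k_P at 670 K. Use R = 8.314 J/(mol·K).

0.134

Since both paths have the same order in M, the concentration cancels and S_{N/P} = k_N/k_P = (A_N/A_P)·exp[(E_P−E_N)/(RT)].
(E_P−E_N)/(RT) = (79.7−119)×10³/(8.314×670) = -39300/5570 = -7.055.
k_N/k_P = (8.54×10^8/5.50×10^6)·exp(-7.055) = 155.3 × 8.629×10^-4 = 0.134.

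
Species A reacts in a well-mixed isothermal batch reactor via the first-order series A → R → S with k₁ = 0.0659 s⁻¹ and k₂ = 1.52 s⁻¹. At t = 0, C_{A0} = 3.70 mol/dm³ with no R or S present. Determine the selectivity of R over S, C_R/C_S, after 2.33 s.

0.358

For first-order series with pure A initially, C_R(t) = k₁C_{A0}/(k₂−k₁)·(e^(−k₁t) − e^(−k₂t)).
e^(−k₁t) = e^(−0.0659×2.33) = e^(−0.1535) = 0.8577; e^(−k₂t) = e^(−3.542) = 0.02897.
C_R = 0.0659×3.70/(1.52−0.0659) × (0.8577−0.02897) = 0.1677×0.8287 = 0.1390 mol/dm³.
C_A = C_{A0}e^(−k₁t) = 3.173 mol/dm³, so C_S = C_{A0}−C_A−C_R = 0.3877 mol/dm³; C_R/C_S = 0.358.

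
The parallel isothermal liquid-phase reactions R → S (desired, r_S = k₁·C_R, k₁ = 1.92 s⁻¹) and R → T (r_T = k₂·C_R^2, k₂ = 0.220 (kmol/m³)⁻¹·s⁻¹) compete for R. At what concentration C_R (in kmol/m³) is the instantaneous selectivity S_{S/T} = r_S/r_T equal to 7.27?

1.20 kmol/m³

S_{S/T} = (k₁/k₂)·C_R⁻¹ ⇒ C_R = (S·k₂/k₁)^(-1).
= (7.27×0.220/1.92)^(-1) = (0.8330)^(-1) = 1.20 kmol/m³.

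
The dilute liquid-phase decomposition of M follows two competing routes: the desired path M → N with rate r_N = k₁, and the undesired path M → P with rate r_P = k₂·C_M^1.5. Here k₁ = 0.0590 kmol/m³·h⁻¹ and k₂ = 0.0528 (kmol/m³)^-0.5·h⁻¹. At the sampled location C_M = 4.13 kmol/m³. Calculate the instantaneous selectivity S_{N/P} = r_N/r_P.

S_{N/P} = r_N/r_P = (k₁)/(k₂·C_M^1.5) = (k₁/k₂)·C_M^-1.5.
= (0.0590) / (0.0528×4.130^1.5) = 0.05900/0.4432 = 0.133.

0.133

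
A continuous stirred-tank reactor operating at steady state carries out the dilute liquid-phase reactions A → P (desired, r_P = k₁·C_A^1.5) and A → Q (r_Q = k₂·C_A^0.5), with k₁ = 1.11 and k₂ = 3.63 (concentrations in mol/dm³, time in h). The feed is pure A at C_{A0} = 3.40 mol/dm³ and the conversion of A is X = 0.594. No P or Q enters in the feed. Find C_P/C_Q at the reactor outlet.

0.422

Exit C_A = C_{A0}(1−X) = 3.40×0.406 = 1.380 mol/dm³.
A CSTR operates uniformly at the exit composition, giving r_P = 1.800 and r_Q = 4.265 (each k·C_A^n at C_A = 1.380).
Overall selectivity = C_P/C_Q = r_Pτ/(r_Qτ) = r_P/r_Q = 0.422.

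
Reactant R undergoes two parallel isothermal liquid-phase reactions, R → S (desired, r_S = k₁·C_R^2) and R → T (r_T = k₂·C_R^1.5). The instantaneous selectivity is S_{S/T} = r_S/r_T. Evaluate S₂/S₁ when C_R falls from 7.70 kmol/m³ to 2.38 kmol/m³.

S_{S/T} = (k₁/k₂)·C_R^0.5, so S₂/S₁ = (C_{R,2}/C_{R,1})^0.5.
= (2.38/7.70)^0.5 = (0.3091)^0.5 = 0.556.
Selectivity toward S falls as C_R falls — high-concentration operation is favoured.

0.556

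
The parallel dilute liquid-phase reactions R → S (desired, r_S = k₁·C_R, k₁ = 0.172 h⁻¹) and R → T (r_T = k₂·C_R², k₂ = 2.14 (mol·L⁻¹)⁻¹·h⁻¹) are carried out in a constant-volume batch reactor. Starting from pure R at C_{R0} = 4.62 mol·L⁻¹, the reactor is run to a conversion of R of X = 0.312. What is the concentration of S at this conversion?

0.0294 mol·L⁻¹

C_R = C_{R0}(1−X) = 3.179 mol·L⁻¹.
Along a PFR/batch, dC_S/dC_R = −r_S/(r_S+r_T) = −k₁/(k₁+k₂·C_R).
Integrating from C_{R0} to C_R: C_S = (0.172/2.14)·ln[(0.172+2.14·4.62)/(0.172+2.14·3.18)] = 0.08037·ln(10.06/6.974) = 0.02944 mol·L⁻¹.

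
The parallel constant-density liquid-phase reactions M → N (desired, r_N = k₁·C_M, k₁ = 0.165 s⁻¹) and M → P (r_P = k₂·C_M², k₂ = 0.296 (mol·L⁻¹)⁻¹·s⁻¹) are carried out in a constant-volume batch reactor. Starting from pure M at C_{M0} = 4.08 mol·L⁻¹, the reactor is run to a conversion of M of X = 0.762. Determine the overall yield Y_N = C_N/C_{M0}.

C_M = C_{M0}(1−X) = 0.9710 mol·L⁻¹.
Along a PFR/batch, dC_N/dC_M = −r_N/(r_N+r_P) = −k₁/(k₁+k₂·C_M).
Integrating from C_{M0} to C_M: C_N = (0.165/0.296)·ln[(0.165+0.296·4.08)/(0.165+0.296·0.971)] = 0.5574·ln(1.373/0.4524) = 0.6187 mol·L⁻¹.
Y_N = C_N/C_{M0} = 0.6187/4.08 = 0.152.

0.152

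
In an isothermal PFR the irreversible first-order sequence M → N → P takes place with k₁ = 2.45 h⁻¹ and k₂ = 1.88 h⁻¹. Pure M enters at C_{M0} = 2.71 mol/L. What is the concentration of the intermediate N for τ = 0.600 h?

For first-order series with pure M initially, C_N(τ) = k₁C_{M0}/(k₂−k₁)·(e^(−k₁τ) − e^(−k₂τ)).
e^(−k₁τ) = e^(−2.45×0.600) = e^(−1.470) = 0.2299; e^(−k₂τ) = e^(−1.128) = 0.3237.
C_N = 2.45×2.71/(1.88−2.45) × (0.2299−0.3237) = (-11.65)×(-0.09375) = 1.092 mol/L.

1.09 mol/L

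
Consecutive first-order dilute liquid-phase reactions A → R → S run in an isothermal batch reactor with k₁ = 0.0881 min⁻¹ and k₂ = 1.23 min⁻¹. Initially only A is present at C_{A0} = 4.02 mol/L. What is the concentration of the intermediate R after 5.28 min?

Solving the coupled first-order balances gives C_R(t) = [k₁/(k₂−k₁)]·C_{A0}·(e^(−k₁t) − e^(−k₂t)).
e^(−k₁t) = e^(−0.0881×5.28) = e^(−0.4652) = 0.6280; e^(−k₂t) = e^(−6.494) = 0.001512.
C_R = 0.0881×4.02/(1.23−0.0881) × (0.6280−0.001512) = 0.3102×0.6265 = 0.1943 mol/L.

0.194 mol/L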